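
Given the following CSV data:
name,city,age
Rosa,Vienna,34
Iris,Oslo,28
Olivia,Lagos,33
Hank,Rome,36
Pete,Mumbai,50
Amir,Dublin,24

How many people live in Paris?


Scanning city column for 'Paris':
Total matches: 0

ANSWER: 0


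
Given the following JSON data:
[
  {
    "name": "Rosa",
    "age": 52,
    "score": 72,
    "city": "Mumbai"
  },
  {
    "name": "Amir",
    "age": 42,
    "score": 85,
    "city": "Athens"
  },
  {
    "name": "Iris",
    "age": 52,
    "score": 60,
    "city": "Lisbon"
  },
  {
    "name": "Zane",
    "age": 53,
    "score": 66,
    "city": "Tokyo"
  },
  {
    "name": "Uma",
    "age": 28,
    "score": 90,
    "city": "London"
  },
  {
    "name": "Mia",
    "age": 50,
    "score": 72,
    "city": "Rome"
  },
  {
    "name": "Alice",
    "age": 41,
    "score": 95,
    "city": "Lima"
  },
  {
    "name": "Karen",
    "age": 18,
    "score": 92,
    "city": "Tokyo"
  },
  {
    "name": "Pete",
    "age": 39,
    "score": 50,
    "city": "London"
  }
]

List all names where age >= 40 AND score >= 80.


Checking both conditions:
  Rosa (age=52, score=72) -> no
  Amir (age=42, score=85) -> YES
  Iris (age=52, score=60) -> no
  Zane (age=53, score=66) -> no
  Uma (age=28, score=90) -> no
  Mia (age=50, score=72) -> no
  Alice (age=41, score=95) -> YES
  Karen (age=18, score=92) -> no
  Pete (age=39, score=50) -> no


ANSWER: Amir, Alice


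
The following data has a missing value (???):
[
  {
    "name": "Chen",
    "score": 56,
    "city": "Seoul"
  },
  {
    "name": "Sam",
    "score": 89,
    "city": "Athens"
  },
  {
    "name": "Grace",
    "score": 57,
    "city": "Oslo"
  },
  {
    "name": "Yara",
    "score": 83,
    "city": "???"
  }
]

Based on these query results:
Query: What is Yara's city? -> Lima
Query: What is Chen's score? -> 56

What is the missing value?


The missing value is Yara's city
From query: Yara's city = Lima

ANSWER: Lima


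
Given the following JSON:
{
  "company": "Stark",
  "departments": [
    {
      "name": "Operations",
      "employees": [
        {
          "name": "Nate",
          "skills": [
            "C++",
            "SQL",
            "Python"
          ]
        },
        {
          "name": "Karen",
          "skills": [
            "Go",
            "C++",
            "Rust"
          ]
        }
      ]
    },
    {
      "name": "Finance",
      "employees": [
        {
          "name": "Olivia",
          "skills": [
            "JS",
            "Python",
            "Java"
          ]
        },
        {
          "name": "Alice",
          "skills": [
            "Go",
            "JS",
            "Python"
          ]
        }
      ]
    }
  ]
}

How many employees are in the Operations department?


Path: departments[0].employees
Count: 2

ANSWER: 2


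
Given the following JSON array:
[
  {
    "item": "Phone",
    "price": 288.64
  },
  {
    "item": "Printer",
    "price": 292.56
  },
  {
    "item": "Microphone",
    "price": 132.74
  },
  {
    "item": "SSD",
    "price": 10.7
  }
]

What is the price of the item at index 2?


Array index 2 -> Microphone
price = 132.74

ANSWER: 132.74


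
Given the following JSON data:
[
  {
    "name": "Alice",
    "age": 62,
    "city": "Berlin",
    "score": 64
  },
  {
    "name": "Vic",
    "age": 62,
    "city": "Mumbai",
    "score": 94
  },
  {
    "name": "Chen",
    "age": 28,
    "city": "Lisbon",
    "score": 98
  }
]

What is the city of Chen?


Looking up record where name = Chen
Record index: 2
Field 'city' = Lisbon

ANSWER: Lisbon


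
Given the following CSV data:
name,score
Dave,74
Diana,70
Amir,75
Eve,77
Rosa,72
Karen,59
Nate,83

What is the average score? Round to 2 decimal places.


Scores: 74, 70, 75, 77, 72, 59, 83
Sum = 510
Count = 7
Average = 510 / 7 = 72.86

ANSWER: 72.86


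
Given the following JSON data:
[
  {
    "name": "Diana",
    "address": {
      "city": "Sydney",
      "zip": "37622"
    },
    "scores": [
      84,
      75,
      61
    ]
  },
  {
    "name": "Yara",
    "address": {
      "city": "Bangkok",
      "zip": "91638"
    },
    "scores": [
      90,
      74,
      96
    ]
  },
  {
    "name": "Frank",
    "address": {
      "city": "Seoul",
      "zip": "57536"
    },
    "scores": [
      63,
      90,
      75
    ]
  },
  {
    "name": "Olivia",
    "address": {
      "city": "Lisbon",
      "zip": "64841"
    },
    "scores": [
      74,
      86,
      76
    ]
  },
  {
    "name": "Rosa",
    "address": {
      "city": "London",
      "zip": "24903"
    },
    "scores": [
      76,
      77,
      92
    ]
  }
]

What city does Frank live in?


Path: records[2].address.city
Value: Seoul

ANSWER: Seoul


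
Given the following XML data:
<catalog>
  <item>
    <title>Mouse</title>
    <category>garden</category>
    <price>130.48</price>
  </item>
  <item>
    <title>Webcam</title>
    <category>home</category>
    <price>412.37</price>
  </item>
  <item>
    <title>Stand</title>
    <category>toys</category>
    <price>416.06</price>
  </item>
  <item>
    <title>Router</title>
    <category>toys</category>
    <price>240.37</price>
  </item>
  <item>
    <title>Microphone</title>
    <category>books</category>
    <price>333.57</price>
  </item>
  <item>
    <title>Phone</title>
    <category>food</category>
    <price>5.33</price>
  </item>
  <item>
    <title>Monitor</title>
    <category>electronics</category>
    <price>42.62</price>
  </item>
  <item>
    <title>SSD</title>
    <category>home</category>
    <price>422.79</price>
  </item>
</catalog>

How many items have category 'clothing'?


Scanning <item> elements for <category>clothing</category>:
Count: 0

ANSWER: 0


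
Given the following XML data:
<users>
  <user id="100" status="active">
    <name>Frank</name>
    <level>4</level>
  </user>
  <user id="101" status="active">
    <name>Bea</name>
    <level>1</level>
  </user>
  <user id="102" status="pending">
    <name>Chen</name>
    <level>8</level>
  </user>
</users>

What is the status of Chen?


Finding user with name = Chen
user id="102" status="pending"

ANSWER: pending


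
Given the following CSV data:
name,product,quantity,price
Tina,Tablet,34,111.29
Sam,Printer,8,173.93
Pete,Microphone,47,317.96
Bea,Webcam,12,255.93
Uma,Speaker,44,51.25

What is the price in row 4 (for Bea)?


Row 4: Bea
Column 'price' = 255.93

ANSWER: 255.93


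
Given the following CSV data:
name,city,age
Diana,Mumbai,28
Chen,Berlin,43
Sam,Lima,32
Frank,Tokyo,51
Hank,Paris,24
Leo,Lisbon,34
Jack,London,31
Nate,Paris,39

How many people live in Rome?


Scanning city column for 'Rome':
Total matches: 0

ANSWER: 0


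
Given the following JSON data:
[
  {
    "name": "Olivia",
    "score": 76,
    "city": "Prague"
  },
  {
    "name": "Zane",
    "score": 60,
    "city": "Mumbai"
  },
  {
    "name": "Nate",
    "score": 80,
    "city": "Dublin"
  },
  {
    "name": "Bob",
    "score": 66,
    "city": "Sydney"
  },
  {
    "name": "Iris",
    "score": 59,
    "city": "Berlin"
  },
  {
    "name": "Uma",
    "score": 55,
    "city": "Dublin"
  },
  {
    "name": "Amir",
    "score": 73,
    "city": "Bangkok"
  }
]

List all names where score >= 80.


Filtering records where score >= 80:
  Olivia (score=76) -> no
  Zane (score=60) -> no
  Nate (score=80) -> YES
  Bob (score=66) -> no
  Iris (score=59) -> no
  Uma (score=55) -> no
  Amir (score=73) -> no


ANSWER: Nate


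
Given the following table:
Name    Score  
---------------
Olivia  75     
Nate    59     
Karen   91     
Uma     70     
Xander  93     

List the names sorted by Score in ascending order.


Sorting by Score (ascending):
  Nate: 59
  Uma: 70
  Olivia: 75
  Karen: 91
  Xander: 93


ANSWER: Nate, Uma, Olivia, Karen, Xander


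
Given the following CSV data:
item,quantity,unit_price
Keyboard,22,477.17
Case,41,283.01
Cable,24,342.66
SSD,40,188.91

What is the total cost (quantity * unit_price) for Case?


Row: Case
quantity = 41
unit_price = 283.01
total = 41 * 283.01 = 11603.41

ANSWER: 11603.41


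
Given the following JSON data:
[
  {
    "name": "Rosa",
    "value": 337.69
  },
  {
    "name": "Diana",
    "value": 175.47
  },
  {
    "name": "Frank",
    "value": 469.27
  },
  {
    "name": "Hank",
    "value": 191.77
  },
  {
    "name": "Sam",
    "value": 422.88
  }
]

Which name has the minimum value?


Comparing values:
  Rosa: 337.69
  Diana: 175.47
  Frank: 469.27
  Hank: 191.77
  Sam: 422.88
Minimum: Diana (175.47)

ANSWER: Diana


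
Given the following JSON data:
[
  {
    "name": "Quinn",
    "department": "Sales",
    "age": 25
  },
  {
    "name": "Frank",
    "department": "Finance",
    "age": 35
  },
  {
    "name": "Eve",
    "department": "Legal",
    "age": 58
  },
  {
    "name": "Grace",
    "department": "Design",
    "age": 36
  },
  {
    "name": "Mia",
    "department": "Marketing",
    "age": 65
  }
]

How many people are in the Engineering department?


Scanning records for department = Engineering
  No matches found
Count: 0

ANSWER: 0


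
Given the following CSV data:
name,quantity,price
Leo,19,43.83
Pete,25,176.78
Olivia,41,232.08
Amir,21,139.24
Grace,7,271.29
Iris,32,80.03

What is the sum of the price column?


Values in 'price' column:
  Row 1: 43.83
  Row 2: 176.78
  Row 3: 232.08
  Row 4: 139.24
  Row 5: 271.29
  Row 6: 80.03
Sum = 43.83 + 176.78 + 232.08 + 139.24 + 271.29 + 80.03 = 943.25

ANSWER: 943.25


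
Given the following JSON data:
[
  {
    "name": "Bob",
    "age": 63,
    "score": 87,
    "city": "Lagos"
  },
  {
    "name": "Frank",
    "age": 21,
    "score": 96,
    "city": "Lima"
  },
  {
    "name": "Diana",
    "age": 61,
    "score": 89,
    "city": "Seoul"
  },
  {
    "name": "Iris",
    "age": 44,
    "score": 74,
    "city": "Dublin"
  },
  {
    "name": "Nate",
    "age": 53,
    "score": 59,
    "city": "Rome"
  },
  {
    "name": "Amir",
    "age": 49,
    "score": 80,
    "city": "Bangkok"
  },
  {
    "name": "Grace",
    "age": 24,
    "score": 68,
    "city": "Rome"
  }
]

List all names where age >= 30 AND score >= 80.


Checking both conditions:
  Bob (age=63, score=87) -> YES
  Frank (age=21, score=96) -> no
  Diana (age=61, score=89) -> YES
  Iris (age=44, score=74) -> no
  Nate (age=53, score=59) -> no
  Amir (age=49, score=80) -> YES
  Grace (age=24, score=68) -> no


ANSWER: Bob, Diana, Amir


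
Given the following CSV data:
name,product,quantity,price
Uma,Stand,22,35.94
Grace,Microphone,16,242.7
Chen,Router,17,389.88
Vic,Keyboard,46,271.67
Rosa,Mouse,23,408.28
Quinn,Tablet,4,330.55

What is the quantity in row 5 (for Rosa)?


Row 5: Rosa
Column 'quantity' = 23

ANSWER: 23


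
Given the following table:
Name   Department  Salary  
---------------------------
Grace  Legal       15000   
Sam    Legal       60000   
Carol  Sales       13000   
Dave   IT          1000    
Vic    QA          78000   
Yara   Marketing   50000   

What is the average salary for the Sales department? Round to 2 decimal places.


Sales department members:
  Carol: 13000
Sum = 13000
Count = 1
Average = 13000 / 1 = 13000.00

ANSWER: 13000.00


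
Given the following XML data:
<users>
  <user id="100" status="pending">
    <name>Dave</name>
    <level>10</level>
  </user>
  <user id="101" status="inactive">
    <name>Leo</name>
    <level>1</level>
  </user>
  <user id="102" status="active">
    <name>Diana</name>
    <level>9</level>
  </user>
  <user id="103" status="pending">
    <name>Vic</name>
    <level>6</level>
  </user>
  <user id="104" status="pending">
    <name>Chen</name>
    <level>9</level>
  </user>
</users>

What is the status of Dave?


Finding user with name = Dave
user id="100" status="pending"

ANSWER: pending


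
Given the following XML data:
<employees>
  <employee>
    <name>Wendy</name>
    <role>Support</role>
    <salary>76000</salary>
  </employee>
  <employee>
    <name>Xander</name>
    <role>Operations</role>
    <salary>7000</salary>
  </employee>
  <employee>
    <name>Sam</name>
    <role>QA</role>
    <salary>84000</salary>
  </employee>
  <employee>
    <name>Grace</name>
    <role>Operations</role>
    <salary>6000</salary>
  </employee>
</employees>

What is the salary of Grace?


Searching for <employee> with <name>Grace</name>
Found at position 4
<salary>6000</salary>

ANSWER: 6000


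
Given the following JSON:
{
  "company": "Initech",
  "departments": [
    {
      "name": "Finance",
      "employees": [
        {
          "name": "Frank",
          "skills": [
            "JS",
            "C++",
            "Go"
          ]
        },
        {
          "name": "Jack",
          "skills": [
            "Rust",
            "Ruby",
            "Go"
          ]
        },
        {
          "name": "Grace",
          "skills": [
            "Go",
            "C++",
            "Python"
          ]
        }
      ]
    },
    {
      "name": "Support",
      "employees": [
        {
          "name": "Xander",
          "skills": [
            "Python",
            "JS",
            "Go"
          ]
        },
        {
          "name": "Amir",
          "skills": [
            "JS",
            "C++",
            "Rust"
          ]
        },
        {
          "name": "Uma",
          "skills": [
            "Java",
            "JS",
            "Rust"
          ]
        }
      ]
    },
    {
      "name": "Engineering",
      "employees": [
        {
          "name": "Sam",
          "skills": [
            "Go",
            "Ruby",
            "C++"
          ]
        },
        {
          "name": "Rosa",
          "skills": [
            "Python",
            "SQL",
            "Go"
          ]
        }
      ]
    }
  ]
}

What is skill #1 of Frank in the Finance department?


Path: departments[0].employees[0].skills[0]
Value: JS

ANSWER: JS


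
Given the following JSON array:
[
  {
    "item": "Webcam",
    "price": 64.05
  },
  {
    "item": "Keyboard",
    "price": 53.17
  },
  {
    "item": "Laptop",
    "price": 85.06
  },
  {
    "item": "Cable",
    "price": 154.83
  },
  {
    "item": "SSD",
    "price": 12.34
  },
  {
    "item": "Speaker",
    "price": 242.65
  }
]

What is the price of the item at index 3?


Array index 3 -> Cable
price = 154.83

ANSWER: 154.83


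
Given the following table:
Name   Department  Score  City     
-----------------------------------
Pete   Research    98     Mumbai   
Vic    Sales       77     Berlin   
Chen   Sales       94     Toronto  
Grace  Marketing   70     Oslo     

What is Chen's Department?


Row 3: Chen
Department = Sales

ANSWER: Sales


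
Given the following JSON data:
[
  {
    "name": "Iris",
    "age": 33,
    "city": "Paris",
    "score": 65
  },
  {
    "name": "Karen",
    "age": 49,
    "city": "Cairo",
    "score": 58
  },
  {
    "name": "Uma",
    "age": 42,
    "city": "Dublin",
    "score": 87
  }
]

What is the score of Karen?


Looking up record where name = Karen
Record index: 1
Field 'score' = 58

ANSWER: 58


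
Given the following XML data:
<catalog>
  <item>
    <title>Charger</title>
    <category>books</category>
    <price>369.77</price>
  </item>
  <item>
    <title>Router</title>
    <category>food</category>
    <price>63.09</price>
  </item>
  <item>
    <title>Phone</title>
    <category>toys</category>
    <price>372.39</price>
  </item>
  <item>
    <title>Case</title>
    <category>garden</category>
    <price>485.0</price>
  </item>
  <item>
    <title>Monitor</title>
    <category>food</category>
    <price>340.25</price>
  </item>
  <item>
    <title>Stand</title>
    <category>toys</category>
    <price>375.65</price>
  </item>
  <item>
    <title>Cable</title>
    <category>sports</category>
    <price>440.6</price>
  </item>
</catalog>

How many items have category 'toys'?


Scanning <item> elements for <category>toys</category>:
  Item 3: Phone -> MATCH
  Item 6: Stand -> MATCH
Count: 2

ANSWER: 2


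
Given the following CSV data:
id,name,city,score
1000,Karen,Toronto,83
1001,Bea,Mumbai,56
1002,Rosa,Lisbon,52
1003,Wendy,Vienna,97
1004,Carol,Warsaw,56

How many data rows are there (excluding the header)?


Counting rows (excluding header):
Header: id,name,city,score
Data rows: 5

ANSWER: 5


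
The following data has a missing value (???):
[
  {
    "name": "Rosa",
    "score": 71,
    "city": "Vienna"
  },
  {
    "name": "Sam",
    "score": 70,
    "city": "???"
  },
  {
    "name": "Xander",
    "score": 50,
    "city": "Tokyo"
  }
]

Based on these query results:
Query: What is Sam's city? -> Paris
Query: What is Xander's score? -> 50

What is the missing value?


The missing value is Sam's city
From query: Sam's city = Paris

ANSWER: Paris


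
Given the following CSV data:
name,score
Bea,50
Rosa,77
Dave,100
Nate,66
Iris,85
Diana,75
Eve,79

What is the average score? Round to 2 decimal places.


Scores: 50, 77, 100, 66, 85, 75, 79
Sum = 532
Count = 7
Average = 532 / 7 = 76.00

ANSWER: 76.00


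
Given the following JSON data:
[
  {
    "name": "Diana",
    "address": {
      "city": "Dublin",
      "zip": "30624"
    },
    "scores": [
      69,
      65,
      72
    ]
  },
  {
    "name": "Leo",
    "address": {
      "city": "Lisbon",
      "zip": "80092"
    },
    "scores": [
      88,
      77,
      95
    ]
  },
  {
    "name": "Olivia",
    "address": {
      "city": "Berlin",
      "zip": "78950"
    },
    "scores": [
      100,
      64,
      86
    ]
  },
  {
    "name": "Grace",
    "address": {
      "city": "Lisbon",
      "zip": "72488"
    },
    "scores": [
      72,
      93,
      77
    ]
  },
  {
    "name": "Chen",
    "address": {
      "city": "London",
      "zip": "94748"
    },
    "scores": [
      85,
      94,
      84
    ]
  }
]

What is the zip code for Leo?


Path: records[1].address.zip
Value: 80092

ANSWER: 80092


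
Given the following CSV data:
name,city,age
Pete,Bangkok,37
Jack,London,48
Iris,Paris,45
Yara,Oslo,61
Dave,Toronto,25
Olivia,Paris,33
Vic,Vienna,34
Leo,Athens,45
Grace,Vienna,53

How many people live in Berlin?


Scanning city column for 'Berlin':
Total matches: 0

ANSWER: 0


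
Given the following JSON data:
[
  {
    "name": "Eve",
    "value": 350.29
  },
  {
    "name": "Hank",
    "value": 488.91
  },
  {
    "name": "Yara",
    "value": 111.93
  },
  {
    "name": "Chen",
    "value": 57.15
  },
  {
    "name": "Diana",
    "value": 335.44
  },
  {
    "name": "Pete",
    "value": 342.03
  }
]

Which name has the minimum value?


Comparing values:
  Eve: 350.29
  Hank: 488.91
  Yara: 111.93
  Chen: 57.15
  Diana: 335.44
  Pete: 342.03
Minimum: Chen (57.15)

ANSWER: Chen


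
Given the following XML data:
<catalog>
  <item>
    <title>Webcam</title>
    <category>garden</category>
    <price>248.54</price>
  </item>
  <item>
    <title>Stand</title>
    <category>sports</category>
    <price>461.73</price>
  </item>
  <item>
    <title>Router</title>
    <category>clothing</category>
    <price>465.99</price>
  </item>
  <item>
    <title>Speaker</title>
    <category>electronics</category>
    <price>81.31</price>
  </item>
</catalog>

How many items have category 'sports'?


Scanning <item> elements for <category>sports</category>:
  Item 2: Stand -> MATCH
Count: 1

ANSWER: 1


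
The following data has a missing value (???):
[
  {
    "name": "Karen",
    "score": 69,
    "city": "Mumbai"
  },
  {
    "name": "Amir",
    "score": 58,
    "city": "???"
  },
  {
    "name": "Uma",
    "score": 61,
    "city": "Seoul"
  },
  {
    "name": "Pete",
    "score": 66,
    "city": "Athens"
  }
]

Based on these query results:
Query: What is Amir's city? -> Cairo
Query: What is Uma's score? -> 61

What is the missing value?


The missing value is Amir's city
From query: Amir's city = Cairo

ANSWER: Cairo


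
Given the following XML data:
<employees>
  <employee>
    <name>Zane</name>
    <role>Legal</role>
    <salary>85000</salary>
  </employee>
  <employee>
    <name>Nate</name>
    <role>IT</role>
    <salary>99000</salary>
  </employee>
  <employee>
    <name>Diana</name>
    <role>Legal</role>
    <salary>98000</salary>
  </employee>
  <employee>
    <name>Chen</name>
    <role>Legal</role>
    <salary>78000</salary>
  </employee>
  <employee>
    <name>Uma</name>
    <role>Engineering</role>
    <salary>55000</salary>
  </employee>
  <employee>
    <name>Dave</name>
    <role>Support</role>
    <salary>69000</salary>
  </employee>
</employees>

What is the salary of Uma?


Searching for <employee> with <name>Uma</name>
Found at position 5
<salary>55000</salary>

ANSWER: 55000


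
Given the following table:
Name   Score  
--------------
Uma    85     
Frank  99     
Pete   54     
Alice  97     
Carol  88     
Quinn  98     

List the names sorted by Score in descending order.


Sorting by Score (descending):
  Frank: 99
  Quinn: 98
  Alice: 97
  Carol: 88
  Uma: 85
  Pete: 54


ANSWER: Frank, Quinn, Alice, Carol, Uma, Pete


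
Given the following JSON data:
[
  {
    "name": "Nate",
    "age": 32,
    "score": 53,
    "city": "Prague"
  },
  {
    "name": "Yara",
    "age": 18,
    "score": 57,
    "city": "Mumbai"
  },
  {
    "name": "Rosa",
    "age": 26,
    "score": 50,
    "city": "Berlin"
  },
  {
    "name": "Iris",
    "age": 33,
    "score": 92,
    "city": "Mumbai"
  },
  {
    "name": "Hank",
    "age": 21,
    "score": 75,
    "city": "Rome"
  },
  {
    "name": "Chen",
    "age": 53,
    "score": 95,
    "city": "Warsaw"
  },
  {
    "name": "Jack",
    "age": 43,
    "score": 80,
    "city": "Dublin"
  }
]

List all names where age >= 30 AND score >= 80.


Checking both conditions:
  Nate (age=32, score=53) -> no
  Yara (age=18, score=57) -> no
  Rosa (age=26, score=50) -> no
  Iris (age=33, score=92) -> YES
  Hank (age=21, score=75) -> no
  Chen (age=53, score=95) -> YES
  Jack (age=43, score=80) -> YES


ANSWER: Iris, Chen, Jack


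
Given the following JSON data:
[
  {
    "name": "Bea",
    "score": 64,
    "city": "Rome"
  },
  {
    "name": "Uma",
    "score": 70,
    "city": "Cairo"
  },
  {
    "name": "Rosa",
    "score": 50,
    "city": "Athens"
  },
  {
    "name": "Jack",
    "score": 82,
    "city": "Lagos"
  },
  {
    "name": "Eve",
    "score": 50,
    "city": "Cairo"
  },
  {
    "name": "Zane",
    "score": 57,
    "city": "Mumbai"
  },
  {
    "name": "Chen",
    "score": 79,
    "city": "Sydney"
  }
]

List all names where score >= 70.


Filtering records where score >= 70:
  Bea (score=64) -> no
  Uma (score=70) -> YES
  Rosa (score=50) -> no
  Jack (score=82) -> YES
  Eve (score=50) -> no
  Zane (score=57) -> no
  Chen (score=79) -> YES


ANSWER: Uma, Jack, Chen


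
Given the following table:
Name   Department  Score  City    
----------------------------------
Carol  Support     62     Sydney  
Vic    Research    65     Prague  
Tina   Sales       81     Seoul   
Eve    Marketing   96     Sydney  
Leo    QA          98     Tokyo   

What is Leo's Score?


Row 5: Leo
Score = 98

ANSWER: 98


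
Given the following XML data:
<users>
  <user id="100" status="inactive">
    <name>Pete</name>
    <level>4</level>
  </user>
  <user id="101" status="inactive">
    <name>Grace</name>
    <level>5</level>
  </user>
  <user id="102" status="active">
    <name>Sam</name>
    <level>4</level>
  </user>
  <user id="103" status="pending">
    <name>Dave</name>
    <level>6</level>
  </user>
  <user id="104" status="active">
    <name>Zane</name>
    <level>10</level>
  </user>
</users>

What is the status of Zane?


Finding user with name = Zane
user id="104" status="active"

ANSWER: active


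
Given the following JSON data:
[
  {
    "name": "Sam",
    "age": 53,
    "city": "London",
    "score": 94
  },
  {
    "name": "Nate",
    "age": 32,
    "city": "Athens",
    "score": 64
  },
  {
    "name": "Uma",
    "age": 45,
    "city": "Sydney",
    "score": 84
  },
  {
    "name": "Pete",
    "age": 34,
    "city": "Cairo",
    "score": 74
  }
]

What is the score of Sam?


Looking up record where name = Sam
Record index: 0
Field 'score' = 94

ANSWER: 94


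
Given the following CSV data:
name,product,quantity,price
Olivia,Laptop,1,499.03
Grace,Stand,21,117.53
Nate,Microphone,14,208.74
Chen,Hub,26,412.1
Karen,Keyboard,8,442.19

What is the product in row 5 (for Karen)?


Row 5: Karen
Column 'product' = Keyboard

ANSWER: Keyboard


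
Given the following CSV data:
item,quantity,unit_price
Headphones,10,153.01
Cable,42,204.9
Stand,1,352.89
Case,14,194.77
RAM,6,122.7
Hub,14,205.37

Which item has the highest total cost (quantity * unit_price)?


Computing row totals:
  Headphones: 1530.1
  Cable: 8605.8
  Stand: 352.89
  Case: 2726.78
  RAM: 736.2
  Hub: 2875.18
Maximum: Cable (8605.8)

ANSWER: Cable


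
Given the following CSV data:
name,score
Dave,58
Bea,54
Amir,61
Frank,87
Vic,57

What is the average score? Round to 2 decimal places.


Scores: 58, 54, 61, 87, 57
Sum = 317
Count = 5
Average = 317 / 5 = 63.40

ANSWER: 63.40


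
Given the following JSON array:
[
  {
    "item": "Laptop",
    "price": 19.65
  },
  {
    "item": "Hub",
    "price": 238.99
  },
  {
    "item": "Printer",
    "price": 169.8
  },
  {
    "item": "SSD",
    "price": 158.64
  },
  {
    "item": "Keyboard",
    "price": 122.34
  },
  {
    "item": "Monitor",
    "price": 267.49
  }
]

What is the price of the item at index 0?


Array index 0 -> Laptop
price = 19.65

ANSWER: 19.65


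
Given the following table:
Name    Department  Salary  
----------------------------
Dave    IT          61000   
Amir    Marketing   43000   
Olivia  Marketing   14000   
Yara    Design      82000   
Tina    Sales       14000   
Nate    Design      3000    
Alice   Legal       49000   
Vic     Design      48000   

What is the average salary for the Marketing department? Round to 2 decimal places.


Marketing department members:
  Amir: 43000
  Olivia: 14000
Sum = 57000
Count = 2
Average = 57000 / 2 = 28500.00

ANSWER: 28500.00


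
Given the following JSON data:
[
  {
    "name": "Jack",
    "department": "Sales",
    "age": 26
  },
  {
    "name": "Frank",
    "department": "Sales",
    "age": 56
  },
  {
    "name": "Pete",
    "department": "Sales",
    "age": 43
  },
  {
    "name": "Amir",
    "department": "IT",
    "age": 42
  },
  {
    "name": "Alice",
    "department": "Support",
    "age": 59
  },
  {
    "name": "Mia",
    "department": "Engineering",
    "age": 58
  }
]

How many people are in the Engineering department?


Scanning records for department = Engineering
  Record 5: Mia
Count: 1

ANSWER: 1


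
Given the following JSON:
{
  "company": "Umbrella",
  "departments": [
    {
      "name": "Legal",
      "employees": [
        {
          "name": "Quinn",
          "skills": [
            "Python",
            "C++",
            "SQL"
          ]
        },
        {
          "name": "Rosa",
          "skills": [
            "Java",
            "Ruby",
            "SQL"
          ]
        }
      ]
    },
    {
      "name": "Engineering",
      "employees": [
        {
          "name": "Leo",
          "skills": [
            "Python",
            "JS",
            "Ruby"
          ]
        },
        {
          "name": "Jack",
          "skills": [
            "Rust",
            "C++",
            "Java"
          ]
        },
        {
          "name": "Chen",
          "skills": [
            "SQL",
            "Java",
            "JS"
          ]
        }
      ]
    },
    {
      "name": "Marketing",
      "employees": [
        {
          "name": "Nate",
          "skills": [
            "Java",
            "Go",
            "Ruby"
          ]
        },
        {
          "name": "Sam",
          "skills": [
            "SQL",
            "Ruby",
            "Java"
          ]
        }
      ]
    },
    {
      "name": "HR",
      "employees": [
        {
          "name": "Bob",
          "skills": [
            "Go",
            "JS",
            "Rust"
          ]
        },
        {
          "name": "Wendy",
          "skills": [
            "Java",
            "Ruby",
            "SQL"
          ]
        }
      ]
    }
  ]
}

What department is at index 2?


Path: departments[2].name
Value: Marketing

ANSWER: Marketing


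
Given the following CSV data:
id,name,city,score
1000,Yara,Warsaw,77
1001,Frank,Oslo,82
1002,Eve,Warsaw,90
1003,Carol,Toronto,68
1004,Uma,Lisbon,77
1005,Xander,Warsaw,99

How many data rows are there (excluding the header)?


Counting rows (excluding header):
Header: id,name,city,score
Data rows: 6

ANSWER: 6


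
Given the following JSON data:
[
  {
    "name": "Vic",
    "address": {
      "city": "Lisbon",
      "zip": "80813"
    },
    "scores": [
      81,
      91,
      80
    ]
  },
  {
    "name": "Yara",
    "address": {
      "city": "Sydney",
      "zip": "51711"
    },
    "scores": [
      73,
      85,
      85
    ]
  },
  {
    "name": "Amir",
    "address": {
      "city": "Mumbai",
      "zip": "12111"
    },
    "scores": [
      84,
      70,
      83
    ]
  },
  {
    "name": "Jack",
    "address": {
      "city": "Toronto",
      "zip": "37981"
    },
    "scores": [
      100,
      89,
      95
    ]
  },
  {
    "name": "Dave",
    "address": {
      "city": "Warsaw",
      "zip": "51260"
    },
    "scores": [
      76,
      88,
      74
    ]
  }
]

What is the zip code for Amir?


Path: records[2].address.zip
Value: 12111

ANSWER: 12111


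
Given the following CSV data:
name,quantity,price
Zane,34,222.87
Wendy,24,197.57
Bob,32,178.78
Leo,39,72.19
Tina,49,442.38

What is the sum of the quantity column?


Values in 'quantity' column:
  Row 1: 34
  Row 2: 24
  Row 3: 32
  Row 4: 39
  Row 5: 49
Sum = 34 + 24 + 32 + 39 + 49 = 178

ANSWER: 178


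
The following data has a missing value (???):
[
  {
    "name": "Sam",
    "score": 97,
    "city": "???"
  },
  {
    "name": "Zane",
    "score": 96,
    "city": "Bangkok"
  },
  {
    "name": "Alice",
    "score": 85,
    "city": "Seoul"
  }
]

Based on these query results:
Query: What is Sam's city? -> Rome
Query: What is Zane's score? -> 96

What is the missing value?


The missing value is Sam's city
From query: Sam's city = Rome

ANSWER: Rome


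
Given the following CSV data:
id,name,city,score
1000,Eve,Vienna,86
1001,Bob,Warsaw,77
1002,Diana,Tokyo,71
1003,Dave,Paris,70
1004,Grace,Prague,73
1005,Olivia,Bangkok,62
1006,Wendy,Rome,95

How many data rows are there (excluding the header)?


Counting rows (excluding header):
Header: id,name,city,score
Data rows: 7

ANSWER: 7


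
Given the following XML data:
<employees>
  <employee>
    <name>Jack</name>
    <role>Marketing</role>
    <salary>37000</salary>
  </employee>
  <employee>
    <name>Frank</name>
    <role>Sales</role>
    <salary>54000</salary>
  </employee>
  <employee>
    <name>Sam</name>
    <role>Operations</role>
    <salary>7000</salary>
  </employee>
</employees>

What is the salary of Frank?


Searching for <employee> with <name>Frank</name>
Found at position 2
<salary>54000</salary>

ANSWER: 54000


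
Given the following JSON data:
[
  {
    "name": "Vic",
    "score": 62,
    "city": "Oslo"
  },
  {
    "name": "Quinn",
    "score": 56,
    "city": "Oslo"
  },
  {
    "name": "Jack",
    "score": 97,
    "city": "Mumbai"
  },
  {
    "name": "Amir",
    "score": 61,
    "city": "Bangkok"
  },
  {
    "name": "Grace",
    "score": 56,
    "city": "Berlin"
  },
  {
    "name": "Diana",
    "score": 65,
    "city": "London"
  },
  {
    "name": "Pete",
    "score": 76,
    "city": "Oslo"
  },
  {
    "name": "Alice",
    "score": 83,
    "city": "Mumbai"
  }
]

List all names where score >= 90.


Filtering records where score >= 90:
  Vic (score=62) -> no
  Quinn (score=56) -> no
  Jack (score=97) -> YES
  Amir (score=61) -> no
  Grace (score=56) -> no
  Diana (score=65) -> no
  Pete (score=76) -> no
  Alice (score=83) -> no


ANSWER: Jack


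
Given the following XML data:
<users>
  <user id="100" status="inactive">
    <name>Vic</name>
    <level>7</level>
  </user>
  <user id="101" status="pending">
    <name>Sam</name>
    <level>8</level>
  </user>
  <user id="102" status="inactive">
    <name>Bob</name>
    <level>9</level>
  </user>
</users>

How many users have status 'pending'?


Counting users with status='pending':
  Sam (id=101) -> MATCH
Count: 1

ANSWER: 1


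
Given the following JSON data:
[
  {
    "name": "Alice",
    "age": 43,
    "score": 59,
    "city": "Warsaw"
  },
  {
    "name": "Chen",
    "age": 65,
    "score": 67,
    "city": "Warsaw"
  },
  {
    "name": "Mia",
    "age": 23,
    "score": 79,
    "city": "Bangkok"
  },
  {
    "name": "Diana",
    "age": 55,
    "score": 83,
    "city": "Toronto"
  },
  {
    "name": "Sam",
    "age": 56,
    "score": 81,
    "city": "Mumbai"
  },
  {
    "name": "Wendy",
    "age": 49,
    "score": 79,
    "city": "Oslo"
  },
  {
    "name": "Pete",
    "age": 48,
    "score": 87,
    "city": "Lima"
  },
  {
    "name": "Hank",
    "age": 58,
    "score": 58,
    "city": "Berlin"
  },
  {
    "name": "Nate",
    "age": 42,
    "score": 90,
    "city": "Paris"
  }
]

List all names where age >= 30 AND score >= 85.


Checking both conditions:
  Alice (age=43, score=59) -> no
  Chen (age=65, score=67) -> no
  Mia (age=23, score=79) -> no
  Diana (age=55, score=83) -> no
  Sam (age=56, score=81) -> no
  Wendy (age=49, score=79) -> no
  Pete (age=48, score=87) -> YES
  Hank (age=58, score=58) -> no
  Nate (age=42, score=90) -> YES


ANSWER: Pete, Nate


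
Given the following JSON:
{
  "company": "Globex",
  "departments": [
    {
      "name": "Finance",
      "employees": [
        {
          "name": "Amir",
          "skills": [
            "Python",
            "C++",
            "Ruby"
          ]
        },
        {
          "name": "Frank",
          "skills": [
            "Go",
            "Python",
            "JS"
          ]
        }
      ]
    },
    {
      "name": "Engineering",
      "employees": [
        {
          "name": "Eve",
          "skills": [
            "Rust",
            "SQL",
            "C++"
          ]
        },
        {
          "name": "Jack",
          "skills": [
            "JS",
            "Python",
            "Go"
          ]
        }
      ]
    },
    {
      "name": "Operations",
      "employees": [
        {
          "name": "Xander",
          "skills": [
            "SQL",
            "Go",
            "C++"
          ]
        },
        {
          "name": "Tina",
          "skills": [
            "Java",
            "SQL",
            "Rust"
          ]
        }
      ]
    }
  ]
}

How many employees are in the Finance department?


Path: departments[0].employees
Count: 2

ANSWER: 2


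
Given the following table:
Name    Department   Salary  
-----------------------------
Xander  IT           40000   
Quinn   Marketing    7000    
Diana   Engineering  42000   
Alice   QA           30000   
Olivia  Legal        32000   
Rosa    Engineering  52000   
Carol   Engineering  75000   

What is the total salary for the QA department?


QA department members:
  Alice: 30000
Total = 30000 = 30000

ANSWER: 30000


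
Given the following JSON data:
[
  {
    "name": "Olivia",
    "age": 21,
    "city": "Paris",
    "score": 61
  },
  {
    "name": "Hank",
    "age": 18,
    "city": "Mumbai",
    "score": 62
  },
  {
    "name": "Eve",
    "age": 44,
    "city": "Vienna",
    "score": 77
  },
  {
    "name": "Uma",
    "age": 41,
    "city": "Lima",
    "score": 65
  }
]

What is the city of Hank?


Looking up record where name = Hank
Record index: 1
Field 'city' = Mumbai

ANSWER: Mumbai


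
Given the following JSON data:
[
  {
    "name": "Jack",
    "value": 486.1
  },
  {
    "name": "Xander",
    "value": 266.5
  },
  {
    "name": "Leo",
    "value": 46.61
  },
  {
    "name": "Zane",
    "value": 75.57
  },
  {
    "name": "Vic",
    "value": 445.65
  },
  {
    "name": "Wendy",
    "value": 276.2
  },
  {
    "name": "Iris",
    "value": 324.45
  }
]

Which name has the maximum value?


Comparing values:
  Jack: 486.1
  Xander: 266.5
  Leo: 46.61
  Zane: 75.57
  Vic: 445.65
  Wendy: 276.2
  Iris: 324.45
Maximum: Jack (486.1)

ANSWER: Jack


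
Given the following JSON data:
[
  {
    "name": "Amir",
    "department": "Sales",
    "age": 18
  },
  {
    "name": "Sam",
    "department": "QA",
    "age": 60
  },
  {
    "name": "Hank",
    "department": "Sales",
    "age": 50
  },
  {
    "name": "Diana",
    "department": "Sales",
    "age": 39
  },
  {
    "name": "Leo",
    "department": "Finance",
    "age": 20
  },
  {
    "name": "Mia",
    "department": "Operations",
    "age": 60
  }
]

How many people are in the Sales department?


Scanning records for department = Sales
  Record 0: Amir
  Record 2: Hank
  Record 3: Diana
Count: 3

ANSWER: 3


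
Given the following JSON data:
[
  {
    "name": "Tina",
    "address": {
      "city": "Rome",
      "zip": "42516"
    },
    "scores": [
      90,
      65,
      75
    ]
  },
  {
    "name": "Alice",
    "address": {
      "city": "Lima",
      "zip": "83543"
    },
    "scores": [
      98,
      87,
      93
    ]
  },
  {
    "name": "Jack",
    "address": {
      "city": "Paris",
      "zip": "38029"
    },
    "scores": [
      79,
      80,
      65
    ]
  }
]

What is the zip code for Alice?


Path: records[1].address.zip
Value: 83543

ANSWER: 83543


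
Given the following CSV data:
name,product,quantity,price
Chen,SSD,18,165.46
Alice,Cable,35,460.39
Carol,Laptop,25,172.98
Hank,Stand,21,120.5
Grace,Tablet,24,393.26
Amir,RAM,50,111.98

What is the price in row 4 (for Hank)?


Row 4: Hank
Column 'price' = 120.5

ANSWER: 120.5


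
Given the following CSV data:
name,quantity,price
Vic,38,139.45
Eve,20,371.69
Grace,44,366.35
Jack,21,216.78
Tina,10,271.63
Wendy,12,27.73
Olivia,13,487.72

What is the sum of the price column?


Values in 'price' column:
  Row 1: 139.45
  Row 2: 371.69
  Row 3: 366.35
  Row 4: 216.78
  Row 5: 271.63
  Row 6: 27.73
  Row 7: 487.72
Sum = 139.45 + 371.69 + 366.35 + 216.78 + 271.63 + 27.73 + 487.72 = 1881.35

ANSWER: 1881.35


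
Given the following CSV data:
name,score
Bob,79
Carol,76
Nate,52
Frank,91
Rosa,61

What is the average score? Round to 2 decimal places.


Scores: 79, 76, 52, 91, 61
Sum = 359
Count = 5
Average = 359 / 5 = 71.80

ANSWER: 71.80


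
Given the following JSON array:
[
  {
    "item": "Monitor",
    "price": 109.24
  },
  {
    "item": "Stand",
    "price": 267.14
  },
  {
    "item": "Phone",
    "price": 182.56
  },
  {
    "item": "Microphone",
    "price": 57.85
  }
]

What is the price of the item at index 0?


Array index 0 -> Monitor
price = 109.24

ANSWER: 109.24


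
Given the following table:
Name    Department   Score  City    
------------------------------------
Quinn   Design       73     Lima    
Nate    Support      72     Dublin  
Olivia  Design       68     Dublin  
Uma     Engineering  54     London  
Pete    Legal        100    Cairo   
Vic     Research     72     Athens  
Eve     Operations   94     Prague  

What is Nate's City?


Row 2: Nate
City = Dublin

ANSWER: Dublin


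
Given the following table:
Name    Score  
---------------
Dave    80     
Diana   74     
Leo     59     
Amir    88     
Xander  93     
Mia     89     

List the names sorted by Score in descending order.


Sorting by Score (descending):
  Xander: 93
  Mia: 89
  Amir: 88
  Dave: 80
  Diana: 74
  Leo: 59


ANSWER: Xander, Mia, Amir, Dave, Diana, Leo


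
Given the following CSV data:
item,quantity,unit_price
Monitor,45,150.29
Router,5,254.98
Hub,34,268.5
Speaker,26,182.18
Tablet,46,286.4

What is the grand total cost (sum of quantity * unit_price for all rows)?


Computing row totals:
  Monitor: 45 * 150.29 = 6763.05
  Router: 5 * 254.98 = 1274.9
  Hub: 34 * 268.5 = 9129.0
  Speaker: 26 * 182.18 = 4736.68
  Tablet: 46 * 286.4 = 13174.4
Grand total = 6763.05 + 1274.9 + 9129.0 + 4736.68 + 13174.4 = 35078.03

ANSWER: 35078.03


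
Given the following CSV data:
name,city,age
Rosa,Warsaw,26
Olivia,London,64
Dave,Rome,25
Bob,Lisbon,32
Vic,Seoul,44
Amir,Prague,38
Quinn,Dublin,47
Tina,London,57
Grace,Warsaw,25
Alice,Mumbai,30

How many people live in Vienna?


Scanning city column for 'Vienna':
Total matches: 0

ANSWER: 0
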